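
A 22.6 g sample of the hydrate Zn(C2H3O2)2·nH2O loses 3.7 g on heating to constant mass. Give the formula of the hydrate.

Mass of anhydrous Zn(C2H3O2)2 = 22.6 − 3.7 = 18.9 g
mol H2O = 3.7 / 18.02 = 0.2053
Molar mass of Zn(C2H3O2)2 = 183.47 g/mol → mol Zn(C2H3O2)2 = 18.9 / 183.47 = 0.103
n = 0.2053 / 0.103 = 1.99 ≈ 2 → Zn(C2H3O2)2·2H2O

Zn(C2H3O2)2·2H2O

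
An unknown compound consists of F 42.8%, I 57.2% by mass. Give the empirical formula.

Assume 100 g: 42.8 g F, 57.2 g I.
n(F) = 42.8/19.00 = 2.253, n(I) = 57.2/126.90 = 0.4507
Smallest is I at 0.4507 mol; normalising gives F 4.998, I 1.000
≈ 5:1 → F5I

F5I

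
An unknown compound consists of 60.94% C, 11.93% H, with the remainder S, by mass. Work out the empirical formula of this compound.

C6H14S

Assume 100 g: 60.94 g C, 11.93 g H, 27.13 g S.
C: 60.94 g ÷ 12.01 g/mol = 5.074 mol
H: 11.93 g ÷ 1.008 g/mol = 11.84 mol
S: 27.13 g ÷ 32.07 g/mol = 0.846 mol
Smallest is S at 0.846 mol; normalising gives C 5.998, H 13.990, S 1.000
Ratio ≈ 6:14:1, so the empirical formula is C6H14S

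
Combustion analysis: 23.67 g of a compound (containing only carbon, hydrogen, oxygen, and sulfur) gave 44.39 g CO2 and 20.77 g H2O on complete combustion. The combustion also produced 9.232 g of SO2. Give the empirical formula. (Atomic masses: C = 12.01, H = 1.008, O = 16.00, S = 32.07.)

mol C = 44.39 / 44.01 = 1.009; mass C = 1.009 × 12.01 = 12.11 g
mol H = 2 × (20.77 / 18.02) = 2.305; mass H = 2.305 × 1.008 = 2.324 g
mol S = 9.232 / 64.07 = 0.1441; mass S = 4.621 g
mass O = 23.67 − (19.06) = 4.612 g → mol O = 0.2882
Smallest is S at 0.1441 mol; normalising gives C 7.000, H 15.998, O 2.000, S 1.000
→ C7H16O2S

C7H16O2S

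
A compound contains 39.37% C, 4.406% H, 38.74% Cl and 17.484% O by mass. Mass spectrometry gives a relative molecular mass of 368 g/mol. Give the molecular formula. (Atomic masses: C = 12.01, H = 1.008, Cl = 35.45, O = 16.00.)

C12H16Cl4O4

Assume 100 g: 39.37 g C, 4.406 g H, 38.74 g Cl, 17.484 g O.
C: 39.37 g ÷ 12.01 g/mol = 3.278 mol
H: 4.406 g ÷ 1.008 g/mol = 4.371 mol
Cl: 38.74 g ÷ 35.45 g/mol = 1.093 mol
O: 17.484 g ÷ 16.00 g/mol = 1.093 mol
Smallest is O at 1.093 mol; normalising gives C 3.000, H 4.000, Cl 1.000, O 1.000
Ratio ≈ 3:4:1:1, so the empirical formula is C3H4ClO
Empirical-formula mass = 91.51 g/mol
n = 368 / 91.51 = 4.02 ≈ 4
Molecular formula = (C3H4ClO)×4 = C12H16Cl4O4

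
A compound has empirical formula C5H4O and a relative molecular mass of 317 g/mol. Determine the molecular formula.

Empirical-formula mass = 80.08 g/mol
n = 317 / 80.08 = 3.96 ≈ 4
Molecular formula = (C5H4O)4 = C20H16O4

C20H16O4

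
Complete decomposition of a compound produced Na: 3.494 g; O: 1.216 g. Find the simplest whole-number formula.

Na: 3.494 g ÷ 22.99 g/mol = 0.152 mol
O: 1.216 g ÷ 16.00 g/mol = 0.076 mol
Smallest is O at 0.076 mol; normalising gives Na 2.000, O 1.000
Ratio ≈ 2:1, so the empirical formula is Na2O

Na2O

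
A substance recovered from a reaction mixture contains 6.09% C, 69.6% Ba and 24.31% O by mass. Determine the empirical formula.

Assume 100 g: 6.09 g C, 69.6 g Ba, 24.31 g O.
C: 6.09 g ÷ 12.01 g/mol = 0.5071 mol
Ba: 69.6 g ÷ 137.33 g/mol = 0.5068 mol
O: 24.31 g ÷ 16.00 g/mol = 1.519 mol
Ratios (÷ 0.5068): C 1.001, Ba 1.000, O 2.998
Ratio ≈ 1:1:3, so the empirical formula is CBaO3

CBaO3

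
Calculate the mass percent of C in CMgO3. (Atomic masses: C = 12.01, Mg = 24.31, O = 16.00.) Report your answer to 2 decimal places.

Molar mass = 1(12.01) + 1(24.31) + 3(16.00) = 84.320 g/mol
Mass of C per mole = 1 × 12.01 = 12.010 g
% C = 12.010 / 84.320 × 100 = 14.24%

14.24%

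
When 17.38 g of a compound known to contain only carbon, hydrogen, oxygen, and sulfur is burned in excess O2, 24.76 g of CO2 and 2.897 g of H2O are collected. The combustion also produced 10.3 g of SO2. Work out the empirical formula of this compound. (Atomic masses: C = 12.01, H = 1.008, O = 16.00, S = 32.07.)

C7H4O4S2

mol C = 24.76 / 44.01 = 0.5626; mass C = 0.5626 × 12.01 = 6.757 g
mol H = 2 × (2.897 / 18.02) = 0.3215; mass H = 0.3215 × 1.008 = 0.3241 g
mol S = 10.3 / 64.07 = 0.1608; mass S = 5.156 g
mass O = 17.38 − (12.24) = 5.143 g → mol O = 0.3215
Ratios (÷ 0.1608): C 3.500, H 2.000, O 2.000, S 1.000
Scaling by 2: C 7.00, H 4.00, O 4.00, S 2.00 → C7H4O4S2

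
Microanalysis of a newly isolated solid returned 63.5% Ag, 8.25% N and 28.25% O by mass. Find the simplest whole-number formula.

Assume 100 g: 63.5 g Ag, 8.25 g N, 28.25 g O.
n(Ag) = 63.5/107.87 = 0.5887, n(N) = 8.25/14.01 = 0.5889, n(O) = 28.25/16.00 = 1.766
Ratios (÷ 0.5887): Ag 1.000, N 1.000, O 2.999
→ AgNO3

AgNO3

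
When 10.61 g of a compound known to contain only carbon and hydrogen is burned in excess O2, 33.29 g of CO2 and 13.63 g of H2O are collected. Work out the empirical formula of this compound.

mol C = 33.29 / 44.01 = 0.7564; mass C = 0.7564 × 12.01 = 9.085 g
mol H = 2 × (13.63 / 18.02) = 1.513; mass H = 1.513 × 1.008 = 1.525 g
Divide by the smallest (0.7564 mol C): C 1.000, H 2.000
Ratio ≈ 1:2, so the empirical formula is CH2

CH2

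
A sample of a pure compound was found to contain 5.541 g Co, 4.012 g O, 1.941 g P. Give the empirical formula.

Moles — Co: 5.541 / 58.93 = 0.09403 mol; O: 4.012 / 16.00 = 0.2507 mol; P: 1.941 / 30.97 = 0.06267 mol
Divide by the smallest (0.06267 mol P): Co 1.500, O 4.001, P 1.000
×2: Co 3.00, O 8.00, P 2.00 → Co3O8P2

Co3O8P2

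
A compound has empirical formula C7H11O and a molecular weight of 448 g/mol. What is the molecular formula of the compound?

Empirical-formula mass = 111.16 g/mol
n = 448 / 111.16 = 4.03 ≈ 4
Molecular formula = (C7H11O)4 = C28H44O4

C28H44O4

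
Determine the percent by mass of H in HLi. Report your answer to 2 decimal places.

Molar mass = 1(1.008) + 1(6.94) = 7.948 g/mol
Mass of H per mole = 1 × 1.008 = 1.008 g
% H = 1.008 / 7.948 × 100 = 12.68%

12.68%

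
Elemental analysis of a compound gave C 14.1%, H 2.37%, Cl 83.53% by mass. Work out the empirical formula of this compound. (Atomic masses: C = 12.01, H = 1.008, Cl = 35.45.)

CH2Cl2

Assume 100 g: 14.1 g C, 2.37 g H, 83.53 g Cl.
C: 14.1 g ÷ 12.01 g/mol = 1.174 mol
H: 2.37 g ÷ 1.008 g/mol = 2.351 mol
Cl: 83.53 g ÷ 35.45 g/mol = 2.356 mol
Ratios (÷ 1.174): C 1.000, H 2.003, Cl 2.007
→ CH2Cl2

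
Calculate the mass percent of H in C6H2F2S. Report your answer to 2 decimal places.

1.40%

Molar mass = 6(12.01) + 2(1.008) + 2(19.00) + 1(32.07) = 144.146 g/mol
Mass of H per mole = 2 × 1.008 = 2.016 g
% H = 2.016 / 144.146 × 100 = 1.40%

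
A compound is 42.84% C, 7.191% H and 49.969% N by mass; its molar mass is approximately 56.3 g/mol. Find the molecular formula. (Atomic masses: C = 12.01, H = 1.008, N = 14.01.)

C2H4N2

Assume 100 g: 42.84 g C, 7.191 g H, 49.969 g N.
Moles — C: 42.84 / 12.01 = 3.567 mol; H: 7.191 / 1.008 = 7.134 mol; N: 49.969 / 14.01 = 3.567 mol
Smallest is N at 3.567 mol; normalising gives C 1.000, H 2.000, N 1.000
≈ 1:2:1 → CH2N
Empirical-formula mass = 28.04 g/mol
n = 56.3 / 28.04 = 2.01 ≈ 2
Molecular formula = (CH2N)×2 = C2H4N2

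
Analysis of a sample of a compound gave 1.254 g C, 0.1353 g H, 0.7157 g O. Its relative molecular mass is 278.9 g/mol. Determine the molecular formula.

n(C) = 1.254/12.01 = 0.1044, n(H) = 0.1353/1.008 = 0.1342, n(O) = 0.7157/16.00 = 0.04473
Ratios (÷ 0.04473): C 2.334, H 3.001, O 1.000
×3: C 7.00, H 9.00, O 3.00 → C7H9O3
Empirical-formula mass = 141.14 g/mol
n = 278.9 / 141.14 = 1.98 ≈ 2
Molecular formula = (C7H9O3)×2 = C14H18O6

C14H18O6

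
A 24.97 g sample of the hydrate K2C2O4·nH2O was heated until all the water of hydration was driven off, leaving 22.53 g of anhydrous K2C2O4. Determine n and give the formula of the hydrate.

K2C2O4·H2O

Mass of water lost = 24.97 − 22.53 = 2.44 g → 2.44 / 18.02 = 0.1354 mol H2O
Molar mass of K2C2O4 = 166.22 g/mol → mol K2C2O4 = 22.53 / 166.22 = 0.1355
n = 0.1354 / 0.1355 = 1.00 ≈ 1 → K2C2O4·H2O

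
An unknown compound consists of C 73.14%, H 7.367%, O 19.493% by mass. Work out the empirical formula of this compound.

C5H6O

Assume 100 g: 73.14 g C, 7.367 g H, 19.493 g O.
C: 73.14 g ÷ 12.01 g/mol = 6.09 mol
H: 7.367 g ÷ 1.008 g/mol = 7.309 mol
O: 19.493 g ÷ 16.00 g/mol = 1.218 mol
Smallest is O at 1.218 mol; normalising gives C 4.999, H 5.999, O 1.000
≈ 5:6:1 → C5H6O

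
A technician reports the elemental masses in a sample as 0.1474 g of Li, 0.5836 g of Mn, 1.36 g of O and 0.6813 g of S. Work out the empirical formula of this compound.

Li: 0.1474 g ÷ 6.94 g/mol = 0.02124 mol
Mn: 0.5836 g ÷ 54.94 g/mol = 0.01062 mol
O: 1.36 g ÷ 16.00 g/mol = 0.085 mol
S: 0.6813 g ÷ 32.07 g/mol = 0.02124 mol
Divide by the smallest (0.01062 mol Mn): Li 1.999, Mn 1.000, O 8.002, S 2.000
≈ 2:1:8:2 → Li2MnO8S2

Li2MnO8S2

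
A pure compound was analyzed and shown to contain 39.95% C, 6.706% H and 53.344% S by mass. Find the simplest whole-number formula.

C2H4S

Assume 100 g: 39.95 g C, 6.706 g H, 53.344 g S.
n(C) = 39.95/12.01 = 3.326, n(H) = 6.706/1.008 = 6.653, n(S) = 53.344/32.07 = 1.663
Smallest is S at 1.663 mol; normalising gives C 2.000, H 4.000, S 1.000
≈ 2:4:1 → C2H4S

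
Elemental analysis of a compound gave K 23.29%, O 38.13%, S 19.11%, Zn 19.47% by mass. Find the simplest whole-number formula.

Assume 100 g: 23.29 g K, 38.13 g O, 19.11 g S, 19.47 g Zn.
K: 23.29 g ÷ 39.10 g/mol = 0.5957 mol
O: 38.13 g ÷ 16.00 g/mol = 2.383 mol
S: 19.11 g ÷ 32.07 g/mol = 0.5959 mol
Zn: 19.47 g ÷ 65.38 g/mol = 0.2978 mol
Ratios (÷ 0.2978): K 2.000, O 8.003, S 2.001, Zn 1.000
≈ 2:8:2:1 → K2O8S2Zn

K2O8S2Zn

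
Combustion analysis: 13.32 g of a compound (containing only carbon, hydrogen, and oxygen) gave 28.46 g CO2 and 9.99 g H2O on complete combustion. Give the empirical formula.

C7H12O3

mol C = 28.46 / 44.01 = 0.6467; mass C = 0.6467 × 12.01 = 7.767 g
mol H = 2 × (9.99 / 18.02) = 1.109; mass H = 1.109 × 1.008 = 1.118 g
mass O = 13.32 − (8.884) = 4.436 g → mol O = 0.2772
Ratios (÷ 0.2772): C 2.333, H 3.999, O 1.000
Multiply by 3: C 7.00, H 12.00, O 3.00 → C7H12O3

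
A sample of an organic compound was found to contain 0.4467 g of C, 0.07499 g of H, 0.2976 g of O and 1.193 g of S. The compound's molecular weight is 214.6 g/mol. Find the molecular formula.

C4H8O2S4

Moles — C: 0.4467 / 12.01 = 0.03719 mol; H: 0.07499 / 1.008 = 0.07439 mol; O: 0.2976 / 16.00 = 0.0186 mol; S: 1.193 / 32.07 = 0.0372 mol
Smallest is O at 0.0186 mol; normalising gives C 2.000, H 4.000, O 1.000, S 2.000
Ratio ≈ 2:4:1:2, so the empirical formula is C2H4OS2
Empirical-formula mass = 108.19 g/mol
n = 214.6 / 108.19 = 1.98 ≈ 2
Molecular formula = (C2H4OS2)×2 = C4H8O2S4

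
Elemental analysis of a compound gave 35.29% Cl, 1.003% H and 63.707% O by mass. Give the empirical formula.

ClHO4

Assume 100 g: 35.29 g Cl, 1.003 g H, 63.707 g O.
n(Cl) = 35.29/35.45 = 0.9955, n(H) = 1.003/1.008 = 0.995, n(O) = 63.707/16.00 = 3.982
Ratios (÷ 0.995): Cl 1.000, H 1.000, O 4.002
→ ClHO4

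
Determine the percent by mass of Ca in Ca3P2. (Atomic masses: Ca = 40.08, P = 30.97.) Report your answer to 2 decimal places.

Molar mass = 3(40.08) + 2(30.97) = 182.180 g/mol
Mass of Ca per mole = 3 × 40.08 = 120.240 g
% Ca = 120.240 / 182.180 × 100 = 66.00%

66.00%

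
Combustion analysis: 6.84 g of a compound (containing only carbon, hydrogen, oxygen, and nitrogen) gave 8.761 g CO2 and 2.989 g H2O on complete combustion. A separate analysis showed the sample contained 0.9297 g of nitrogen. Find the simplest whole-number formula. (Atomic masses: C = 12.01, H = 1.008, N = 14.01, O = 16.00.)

mol C = 8.761 / 44.01 = 0.1991; mass C = 0.1991 × 12.01 = 2.391 g
mol H = 2 × (2.989 / 18.02) = 0.3317; mass H = 0.3317 × 1.008 = 0.3344 g
mol N = 0.9297 / 14.01 = 0.06636
mass O = 6.84 − (3.655) = 3.185 g → mol O = 0.1991
Divide by the smallest (0.06636 mol N): C 3.000, H 4.999, N 1.000, O 3.000
≈ 3:5:1:3 → C3H5NO3

C3H5NO3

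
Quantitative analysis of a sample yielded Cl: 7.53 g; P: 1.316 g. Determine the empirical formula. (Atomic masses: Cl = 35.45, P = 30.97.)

Cl5P

Cl: 7.53 g ÷ 35.45 g/mol = 0.2124 mol
P: 1.316 g ÷ 30.97 g/mol = 0.04249 mol
Smallest is P at 0.04249 mol; normalising gives Cl 4.999, P 1.000
≈ 5:1 → Cl5P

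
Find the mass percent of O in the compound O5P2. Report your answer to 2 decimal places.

56.36%

Molar mass = 5(16.00) + 2(30.97) = 141.940 g/mol
Mass of O per mole = 5 × 16.00 = 80.000 g
% O = 80.000 / 141.940 × 100 = 56.36%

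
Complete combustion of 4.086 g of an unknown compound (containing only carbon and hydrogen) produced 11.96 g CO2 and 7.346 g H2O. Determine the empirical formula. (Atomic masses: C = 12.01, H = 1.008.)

CH3

mol C = 11.96 / 44.01 = 0.2718; mass C = 0.2718 × 12.01 = 3.264 g
mol H = 2 × (7.346 / 18.02) = 0.8153; mass H = 0.8153 × 1.008 = 0.8218 g
Ratios (÷ 0.2718): C 1.000, H 3.000
Ratio ≈ 1:3, so the empirical formula is CH3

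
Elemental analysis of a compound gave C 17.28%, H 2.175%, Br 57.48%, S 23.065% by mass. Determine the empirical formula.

Assume 100 g: 17.28 g C, 2.175 g H, 57.48 g Br, 23.065 g S.
n(C) = 17.28/12.01 = 1.439, n(H) = 2.175/1.008 = 2.158, n(Br) = 57.48/79.90 = 0.7194, n(S) = 23.065/32.07 = 0.7192
Smallest is S at 0.7192 mol; normalising gives C 2.001, H 3.000, Br 1.000, S 1.000
≈ 2:3:1:1 → C2H3BrS

C2H3BrS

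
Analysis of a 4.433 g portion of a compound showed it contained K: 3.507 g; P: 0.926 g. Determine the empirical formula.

K3P

K: 3.507 g ÷ 39.10 g/mol = 0.08969 mol
P: 0.926 g ÷ 30.97 g/mol = 0.0299 mol
Smallest is P at 0.0299 mol; normalising gives K 3.000, P 1.000
Ratio ≈ 3:1, so the empirical formula is K3P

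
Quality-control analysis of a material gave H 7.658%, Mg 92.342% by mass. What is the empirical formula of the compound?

H2Mg

Assume 100 g: 7.658 g H, 92.342 g Mg.
H: 7.658 g ÷ 1.008 g/mol = 7.597 mol
Mg: 92.342 g ÷ 24.31 g/mol = 3.799 mol
Ratios (÷ 3.799): H 2.000, Mg 1.000
→ H2Mg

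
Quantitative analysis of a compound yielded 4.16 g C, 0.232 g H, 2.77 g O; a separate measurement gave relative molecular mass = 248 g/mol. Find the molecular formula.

C: 4.16 g ÷ 12.01 g/mol = 0.3464 mol
H: 0.232 g ÷ 1.008 g/mol = 0.2302 mol
O: 2.77 g ÷ 16.00 g/mol = 0.1731 mol
Ratios (÷ 0.1731): C 2.001, H 1.329, O 1.000
×3: C 6.00, H 3.99, O 3.00 → C6H4O3
Empirical-formula mass = 124.09 g/mol
n = 248 / 124.09 = 2.00 ≈ 2
Molecular formula = (C6H4O3)×2 = C12H8O6

C12H8O6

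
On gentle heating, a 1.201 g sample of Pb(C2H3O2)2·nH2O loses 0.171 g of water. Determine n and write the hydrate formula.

Mass of anhydrous Pb(C2H3O2)2 = 1.201 − 0.171 = 1.03 g
mol H2O = 0.171 / 18.02 = 0.009489
Molar mass of Pb(C2H3O2)2 = 325.29 g/mol → mol Pb(C2H3O2)2 = 1.03 / 325.29 = 0.003166
n = 0.009489 / 0.003166 = 3.00 ≈ 3 → Pb(C2H3O2)2·3H2O

Pb(C2H3O2)2·3H2O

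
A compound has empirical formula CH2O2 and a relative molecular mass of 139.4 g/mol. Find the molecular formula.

C3H6O6

Empirical-formula mass = 46.03 g/mol
n = 139.4 / 46.03 = 3.03 ≈ 3
Molecular formula = (CH2O2)3 = C3H6O6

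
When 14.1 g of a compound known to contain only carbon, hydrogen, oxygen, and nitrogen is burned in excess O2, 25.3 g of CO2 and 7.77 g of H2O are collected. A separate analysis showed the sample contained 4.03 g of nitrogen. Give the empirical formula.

mol C = 25.3 / 44.01 = 0.5749; mass C = 0.5749 × 12.01 = 6.904 g
mol H = 2 × (7.77 / 18.02) = 0.8624; mass H = 0.8624 × 1.008 = 0.8693 g
mol N = 4.03 / 14.01 = 0.2877
mass O = 14.1 − (11.80) = 2.297 g → mol O = 0.1435
Ratios (÷ 0.1435): C 4.005, H 6.008, N 2.004, O 1.000
≈ 4:6:2:1 → C4H6N2O

C4H6N2O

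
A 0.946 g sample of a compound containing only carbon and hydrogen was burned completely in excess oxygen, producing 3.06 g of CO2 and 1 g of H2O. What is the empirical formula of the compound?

mol C = 3.06 / 44.01 = 0.06953; mass C = 0.06953 × 12.01 = 0.8351 g
mol H = 2 × (1 / 18.02) = 0.1110; mass H = 0.1110 × 1.008 = 0.1119 g
Divide by the smallest (0.06953 mol C): C 1.000, H 1.596
×5: C 5.00, H 7.98 → C5H8

C5H8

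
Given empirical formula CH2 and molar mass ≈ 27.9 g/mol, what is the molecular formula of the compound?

Empirical-formula mass = 14.03 g/mol
n = 27.9 / 14.03 = 1.99 ≈ 2
Molecular formula = (CH2)2 = C2H4

C2H4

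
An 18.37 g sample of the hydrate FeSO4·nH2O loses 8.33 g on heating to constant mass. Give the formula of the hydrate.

FeSO4·7H2O

Mass of anhydrous FeSO4 = 18.37 − 8.33 = 10.04 g
mol H2O = 8.33 / 18.02 = 0.4623
Molar mass of FeSO4 = 151.92 g/mol → mol FeSO4 = 10.04 / 151.92 = 0.06609
n = 0.4623 / 0.06609 = 6.99 ≈ 7 → FeSO4·7H2O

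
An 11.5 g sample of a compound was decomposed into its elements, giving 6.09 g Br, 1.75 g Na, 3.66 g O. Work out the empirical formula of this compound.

n(Br) = 6.09/79.90 = 0.07622, n(Na) = 1.75/22.99 = 0.07612, n(O) = 3.66/16.00 = 0.2288
Ratios (÷ 0.07612): Br 1.001, Na 1.000, O 3.005
≈ 1:1:3 → BrNaO3

BrNaO3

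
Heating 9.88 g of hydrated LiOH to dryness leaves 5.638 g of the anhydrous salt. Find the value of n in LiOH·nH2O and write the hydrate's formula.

Mass of water lost = 9.88 − 5.638 = 4.242 g → 4.242 / 18.02 = 0.2354 mol H2O
Molar mass of LiOH = 23.95 g/mol → mol LiOH = 5.638 / 23.95 = 0.2354
n = 0.2354 / 0.2354 = 1.00 ≈ 1 → LiOH·H2O

LiOH·H2O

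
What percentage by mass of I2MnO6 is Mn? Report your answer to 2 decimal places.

13.57%

Molar mass = 2(126.90) + 1(54.94) + 6(16.00) = 404.740 g/mol
Mass of Mn per mole = 1 × 54.94 = 54.940 g
% Mn = 54.940 / 404.740 × 100 = 13.57%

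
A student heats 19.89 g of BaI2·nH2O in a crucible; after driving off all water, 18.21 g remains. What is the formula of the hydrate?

Mass of water lost = 19.89 − 18.21 = 1.68 g → 1.68 / 18.02 = 0.09323 mol H2O
Molar mass of BaI2 = 391.13 g/mol → mol BaI2 = 18.21 / 391.13 = 0.04656
n = 0.09323 / 0.04656 = 2.00 ≈ 2 → BaI2·2H2O

BaI2·2H2O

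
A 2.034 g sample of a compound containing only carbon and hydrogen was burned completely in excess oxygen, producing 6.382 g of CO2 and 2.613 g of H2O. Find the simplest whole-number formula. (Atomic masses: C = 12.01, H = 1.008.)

mol C = 6.382 / 44.01 = 0.1450; mass C = 0.1450 × 12.01 = 1.742 g
mol H = 2 × (2.613 / 18.02) = 0.2900; mass H = 0.2900 × 1.008 = 0.2923 g
Divide by the smallest (0.145 mol C): C 1.000, H 2.000
→ CH2

CH2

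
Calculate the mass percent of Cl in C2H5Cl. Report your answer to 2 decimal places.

54.95%

Molar mass = 2(12.01) + 5(1.008) + 1(35.45) = 64.510 g/mol
Mass of Cl per mole = 1 × 35.45 = 35.450 g
% Cl = 35.450 / 64.510 × 100 = 54.95%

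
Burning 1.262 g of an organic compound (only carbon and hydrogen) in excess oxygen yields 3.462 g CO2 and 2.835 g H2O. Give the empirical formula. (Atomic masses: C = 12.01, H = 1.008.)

CH4

mol C = 3.462 / 44.01 = 0.07866; mass C = 0.07866 × 12.01 = 0.9448 g
mol H = 2 × (2.835 / 18.02) = 0.3147; mass H = 0.3147 × 1.008 = 0.3172 g
Ratios (÷ 0.07866): C 1.000, H 4.000
Ratio ≈ 1:4, so the empirical formula is CH4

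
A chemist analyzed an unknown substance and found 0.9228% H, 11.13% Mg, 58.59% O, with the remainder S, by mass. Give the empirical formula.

Assume 100 g: 0.9228 g H, 11.13 g Mg, 58.59 g O, 29.357 g S.
Moles — H: 0.9228 / 1.008 = 0.9155 mol; Mg: 11.13 / 24.31 = 0.4578 mol; O: 58.59 / 16.00 = 3.662 mol; S: 29.357 / 32.07 = 0.9154 mol
Ratios (÷ 0.4578): H 2.000, Mg 1.000, O 7.998, S 1.999
Ratio ≈ 2:1:8:2, so the empirical formula is H2MgO8S2

H2MgO8S2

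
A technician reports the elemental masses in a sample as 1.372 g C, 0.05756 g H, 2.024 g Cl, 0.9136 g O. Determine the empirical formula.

C2HClO

n(C) = 1.372/12.01 = 0.1142, n(H) = 0.05756/1.008 = 0.0571, n(Cl) = 2.024/35.45 = 0.05709, n(O) = 0.9136/16.00 = 0.0571
Ratios (÷ 0.05709): C 2.001, H 1.000, Cl 1.000, O 1.000
≈ 2:1:1:1 → C2HClO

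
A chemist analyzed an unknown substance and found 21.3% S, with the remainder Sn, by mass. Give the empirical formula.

SSn

Assume 100 g: 21.3 g S, 78.7 g Sn.
S: 21.3 g ÷ 32.07 g/mol = 0.6642 mol
Sn: 78.7 g ÷ 118.71 g/mol = 0.663 mol
Smallest is Sn at 0.663 mol; normalising gives S 1.002, Sn 1.000
Ratio ≈ 1:1, so the empirical formula is SSn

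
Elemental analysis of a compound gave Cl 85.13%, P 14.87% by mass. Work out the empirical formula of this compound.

Cl5P

Assume 100 g: 85.13 g Cl, 14.87 g P.
n(Cl) = 85.13/35.45 = 2.401, n(P) = 14.87/30.97 = 0.4801
Ratios (÷ 0.4801): Cl 5.001, P 1.000
≈ 5:1 → Cl5P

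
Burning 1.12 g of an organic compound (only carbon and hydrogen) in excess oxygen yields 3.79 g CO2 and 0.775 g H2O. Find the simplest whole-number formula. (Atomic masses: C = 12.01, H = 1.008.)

mol C = 3.79 / 44.01 = 0.08612; mass C = 0.08612 × 12.01 = 1.034 g
mol H = 2 × (0.775 / 18.02) = 0.08602; mass H = 0.08602 × 1.008 = 0.08670 g
Smallest is H at 0.08602 mol; normalising gives C 1.001, H 1.000
Ratio ≈ 1:1, so the empirical formula is CH

CH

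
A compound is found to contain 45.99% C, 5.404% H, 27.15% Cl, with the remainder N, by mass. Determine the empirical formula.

Assume 100 g: 45.99 g C, 5.404 g H, 27.15 g Cl, 21.456 g N.
C: 45.99 g ÷ 12.01 g/mol = 3.829 mol
H: 5.404 g ÷ 1.008 g/mol = 5.361 mol
Cl: 27.15 g ÷ 35.45 g/mol = 0.7659 mol
N: 21.456 g ÷ 14.01 g/mol = 1.531 mol
Divide by the smallest (0.7659 mol Cl): C 5.000, H 7.000, Cl 1.000, N 2.000
→ C5H7ClN2

C5H7ClN2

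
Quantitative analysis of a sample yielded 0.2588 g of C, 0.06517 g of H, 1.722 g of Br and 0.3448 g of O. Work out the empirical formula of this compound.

CH3BrO

n(C) = 0.2588/12.01 = 0.02155, n(H) = 0.06517/1.008 = 0.06465, n(Br) = 1.722/79.90 = 0.02155, n(O) = 0.3448/16.00 = 0.02155
Divide by the smallest (0.02155 mol C): C 1.000, H 3.000, Br 1.000, O 1.000
Ratio ≈ 1:3:1:1, so the empirical formula is CH3BrO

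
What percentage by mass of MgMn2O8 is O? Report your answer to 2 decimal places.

48.82%

Molar mass = 1(24.31) + 2(54.94) + 8(16.00) = 262.190 g/mol
Mass of O per mole = 8 × 16.00 = 128.000 g
% O = 128.000 / 262.190 × 100 = 48.82%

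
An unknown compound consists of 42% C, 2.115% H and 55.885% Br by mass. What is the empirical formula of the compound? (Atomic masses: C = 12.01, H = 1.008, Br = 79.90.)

C5H3Br

Assume 100 g: 42 g C, 2.115 g H, 55.885 g Br.
Moles — C: 42 / 12.01 = 3.497 mol; H: 2.115 / 1.008 = 2.098 mol; Br: 55.885 / 79.90 = 0.6994 mol
Smallest is Br at 0.6994 mol; normalising gives C 5.000, H 3.000, Br 1.000
≈ 5:3:1 → C5H3Br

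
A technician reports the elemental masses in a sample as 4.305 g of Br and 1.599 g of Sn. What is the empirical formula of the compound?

Br4Sn

Br: 4.305 g ÷ 79.90 g/mol = 0.05388 mol
Sn: 1.599 g ÷ 118.71 g/mol = 0.01347 mol
Divide by the smallest (0.01347 mol Sn): Br 4.000, Sn 1.000
Ratio ≈ 4:1, so the empirical formula is Br4Sn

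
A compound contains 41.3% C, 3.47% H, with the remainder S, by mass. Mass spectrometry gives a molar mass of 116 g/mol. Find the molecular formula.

Assume 100 g: 41.3 g C, 3.47 g H, 55.23 g S.
Moles — C: 41.3 / 12.01 = 3.439 mol; H: 3.47 / 1.008 = 3.442 mol; S: 55.23 / 32.07 = 1.722 mol
Divide by the smallest (1.722 mol S): C 1.997, H 1.999, S 1.000
Ratio ≈ 2:2:1, so the empirical formula is C2H2S
Empirical-formula mass = 58.11 g/mol
n = 116 / 58.11 = 2.00 ≈ 2
Molecular formula = (C2H2S)×2 = C4H4S2

C4H4S2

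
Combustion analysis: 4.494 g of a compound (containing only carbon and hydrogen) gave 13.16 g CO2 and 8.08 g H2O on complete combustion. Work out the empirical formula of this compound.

CH3

mol C = 13.16 / 44.01 = 0.2990; mass C = 0.2990 × 12.01 = 3.591 g
mol H = 2 × (8.08 / 18.02) = 0.8968; mass H = 0.8968 × 1.008 = 0.9040 g
Divide by the smallest (0.299 mol C): C 1.000, H 2.999
Ratio ≈ 1:3, so the empirical formula is CH3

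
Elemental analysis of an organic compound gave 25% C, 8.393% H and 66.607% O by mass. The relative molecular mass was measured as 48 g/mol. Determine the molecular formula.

Assume 100 g: 25 g C, 8.393 g H, 66.607 g O.
C: 25 g ÷ 12.01 g/mol = 2.082 mol
H: 8.393 g ÷ 1.008 g/mol = 8.326 mol
O: 66.607 g ÷ 16.00 g/mol = 4.163 mol
Divide by the smallest (2.082 mol C): C 1.000, H 4.000, O 2.000
≈ 1:4:2 → CH4O2
Empirical-formula mass = 48.04 g/mol
n = 48 / 48.04 = 1.00 ≈ 1
Molecular formula = empirical formula = CH4O2

CH4O2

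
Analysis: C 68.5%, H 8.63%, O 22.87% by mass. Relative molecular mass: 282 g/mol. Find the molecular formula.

C16H24O4

Assume 100 g: 68.5 g C, 8.63 g H, 22.87 g O.
C: 68.5 g ÷ 12.01 g/mol = 5.704 mol
H: 8.63 g ÷ 1.008 g/mol = 8.562 mol
O: 22.87 g ÷ 16.00 g/mol = 1.429 mol
Divide by the smallest (1.429 mol O): C 3.990, H 5.990, O 1.000
≈ 4:6:1 → C4H6O
Empirical-formula mass = 70.09 g/mol
n = 282 / 70.09 = 4.02 ≈ 4
Molecular formula = (C4H6O)×4 = C16H24O4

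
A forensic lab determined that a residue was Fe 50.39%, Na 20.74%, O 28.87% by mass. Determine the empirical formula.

Assume 100 g: 50.39 g Fe, 20.74 g Na, 28.87 g O.
Moles — Fe: 50.39 / 55.85 = 0.9022 mol; Na: 20.74 / 22.99 = 0.9021 mol; O: 28.87 / 16.00 = 1.804 mol
Smallest is Na at 0.9021 mol; normalising gives Fe 1.000, Na 1.000, O 2.000
Ratio ≈ 1:1:2, so the empirical formula is FeNaO2

FeNaO2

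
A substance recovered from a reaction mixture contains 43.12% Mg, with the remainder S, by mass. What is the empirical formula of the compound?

MgS

Assume 100 g: 43.12 g Mg, 56.88 g S.
Mg: 43.12 g ÷ 24.31 g/mol = 1.774 mol
S: 56.88 g ÷ 32.07 g/mol = 1.774 mol
Smallest is S at 1.774 mol; normalising gives Mg 1.000, S 1.000
→ MgS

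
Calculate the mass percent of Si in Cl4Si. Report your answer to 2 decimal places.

Molar mass = 4(35.45) + 1(28.09) = 169.890 g/mol
Mass of Si per mole = 1 × 28.09 = 28.090 g
% Si = 28.090 / 169.890 × 100 = 16.53%

16.53%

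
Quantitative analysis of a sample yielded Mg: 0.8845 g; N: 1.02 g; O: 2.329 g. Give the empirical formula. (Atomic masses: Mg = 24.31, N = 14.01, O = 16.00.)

n(Mg) = 0.8845/24.31 = 0.03638, n(N) = 1.02/14.01 = 0.07281, n(O) = 2.329/16.00 = 0.1456
Divide by the smallest (0.03638 mol Mg): Mg 1.000, N 2.001, O 4.001
≈ 1:2:4 → MgN2O4

MgN2O4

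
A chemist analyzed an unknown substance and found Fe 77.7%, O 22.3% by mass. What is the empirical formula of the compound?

FeO

Assume 100 g: 77.7 g Fe, 22.3 g O.
Moles — Fe: 77.7 / 55.85 = 1.391 mol; O: 22.3 / 16.00 = 1.394 mol
Smallest is Fe at 1.391 mol; normalising gives Fe 1.000, O 1.002
→ FeO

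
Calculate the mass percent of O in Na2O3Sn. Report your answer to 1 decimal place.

Molar mass = 2(22.99) + 3(16.00) + 1(118.71) = 212.690 g/mol
Mass of O per mole = 3 × 16.00 = 48.000 g
% O = 48.000 / 212.690 × 100 = 22.6%

22.6%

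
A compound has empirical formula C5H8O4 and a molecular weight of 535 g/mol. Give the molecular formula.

C20H32O16

Empirical-formula mass = 132.11 g/mol
n = 535 / 132.11 = 4.05 ≈ 4
Molecular formula = (C5H8O4)4 = C20H32O16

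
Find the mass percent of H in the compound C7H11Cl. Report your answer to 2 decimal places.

8.49%

Molar mass = 7(12.01) + 11(1.008) + 1(35.45) = 130.608 g/mol
Mass of H per mole = 11 × 1.008 = 11.088 g
% H = 11.088 / 130.608 × 100 = 8.49%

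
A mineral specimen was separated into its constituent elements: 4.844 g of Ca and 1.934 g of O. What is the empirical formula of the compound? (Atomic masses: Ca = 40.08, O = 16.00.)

CaO

Ca: 4.844 g ÷ 40.08 g/mol = 0.1209 mol
O: 1.934 g ÷ 16.00 g/mol = 0.1209 mol
Divide by the smallest (0.1209 mol Ca): Ca 1.000, O 1.000
Ratio ≈ 1:1, so the empirical formula is CaO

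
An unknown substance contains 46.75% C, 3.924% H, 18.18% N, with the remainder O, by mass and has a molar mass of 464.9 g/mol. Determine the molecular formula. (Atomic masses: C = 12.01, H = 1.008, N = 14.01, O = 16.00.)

C18H18N6O9

Assume 100 g: 46.75 g C, 3.924 g H, 18.18 g N, 31.146 g O.
C: 46.75 g ÷ 12.01 g/mol = 3.893 mol
H: 3.924 g ÷ 1.008 g/mol = 3.893 mol
N: 18.18 g ÷ 14.01 g/mol = 1.298 mol
O: 31.146 g ÷ 16.00 g/mol = 1.947 mol
Divide by the smallest (1.298 mol N): C 3.000, H 3.000, N 1.000, O 1.500
×2: C 6.00, H 6.00, N 2.00, O 3.00 → C6H6N2O3
Empirical-formula mass = 154.13 g/mol
n = 464.9 / 154.13 = 3.02 ≈ 3
Molecular formula = (C6H6N2O3)×3 = C18H18N6O9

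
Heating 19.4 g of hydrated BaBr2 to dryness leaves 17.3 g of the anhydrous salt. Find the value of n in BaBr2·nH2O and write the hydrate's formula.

Mass of water lost = 19.4 − 17.3 = 2.1 g → 2.1 / 18.02 = 0.1165 mol H2O
Molar mass of BaBr2 = 297.13 g/mol → mol BaBr2 = 17.3 / 297.13 = 0.05822
n = 0.1165 / 0.05822 = 2.00 ≈ 2 → BaBr2·2H2O

BaBr2·2H2O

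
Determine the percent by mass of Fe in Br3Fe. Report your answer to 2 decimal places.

18.90%

Molar mass = 3(79.90) + 1(55.85) = 295.550 g/mol
Mass of Fe per mole = 1 × 55.85 = 55.850 g
% Fe = 55.850 / 295.550 × 100 = 18.90%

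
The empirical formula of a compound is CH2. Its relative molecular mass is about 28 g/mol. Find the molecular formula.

Empirical-formula mass = 14.03 g/mol
n = 28 / 14.03 = 2.00 ≈ 2
Molecular formula = (CH2)2 = C2H4

C2H4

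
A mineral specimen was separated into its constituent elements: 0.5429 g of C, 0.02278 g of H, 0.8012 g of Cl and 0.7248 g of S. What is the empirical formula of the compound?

C2HClS

C: 0.5429 g ÷ 12.01 g/mol = 0.0452 mol
H: 0.02278 g ÷ 1.008 g/mol = 0.0226 mol
Cl: 0.8012 g ÷ 35.45 g/mol = 0.0226 mol
S: 0.7248 g ÷ 32.07 g/mol = 0.0226 mol
Smallest is H at 0.0226 mol; normalising gives C 2.000, H 1.000, Cl 1.000, S 1.000
≈ 2:1:1:1 → C2HClS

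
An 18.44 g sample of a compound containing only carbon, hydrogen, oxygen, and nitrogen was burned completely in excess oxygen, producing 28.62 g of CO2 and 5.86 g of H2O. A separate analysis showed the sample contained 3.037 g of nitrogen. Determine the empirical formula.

mol C = 28.62 / 44.01 = 0.6503; mass C = 0.6503 × 12.01 = 7.810 g
mol H = 2 × (5.86 / 18.02) = 0.6504; mass H = 0.6504 × 1.008 = 0.6556 g
mol N = 3.037 / 14.01 = 0.2168
mass O = 18.44 − (11.50) = 6.937 g → mol O = 0.4336
Ratios (÷ 0.2168): C 3.000, H 3.000, N 1.000, O 2.000
Ratio ≈ 3:3:1:2, so the empirical formula is C3H3NO2

C3H3NO2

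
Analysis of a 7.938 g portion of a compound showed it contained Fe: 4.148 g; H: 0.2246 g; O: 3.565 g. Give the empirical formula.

Fe: 4.148 g ÷ 55.85 g/mol = 0.07427 mol
H: 0.2246 g ÷ 1.008 g/mol = 0.2228 mol
O: 3.565 g ÷ 16.00 g/mol = 0.2228 mol
Divide by the smallest (0.07427 mol Fe): Fe 1.000, H 3.000, O 3.000
Ratio ≈ 1:3:3, so the empirical formula is FeH3O3

FeH3O3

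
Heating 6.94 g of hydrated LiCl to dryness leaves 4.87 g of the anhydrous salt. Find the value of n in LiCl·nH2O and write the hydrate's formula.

LiCl·H2O

Mass of water lost = 6.94 − 4.87 = 2.07 g → 2.07 / 18.02 = 0.1149 mol H2O
Molar mass of LiCl = 42.39 g/mol → mol LiCl = 4.87 / 42.39 = 0.1149
n = 0.1149 / 0.1149 = 1.00 ≈ 1 → LiCl·H2O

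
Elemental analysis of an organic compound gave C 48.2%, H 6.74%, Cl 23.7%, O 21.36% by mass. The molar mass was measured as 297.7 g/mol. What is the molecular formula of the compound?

C12H20Cl2O4

Assume 100 g: 48.2 g C, 6.74 g H, 23.7 g Cl, 21.36 g O.
Moles — C: 48.2 / 12.01 = 4.013 mol; H: 6.74 / 1.008 = 6.687 mol; Cl: 23.7 / 35.45 = 0.6685 mol; O: 21.36 / 16.00 = 1.335 mol
Ratios (÷ 0.6685): C 6.003, H 10.002, Cl 1.000, O 1.997
≈ 6:10:1:2 → C6H10ClO2
Empirical-formula mass = 149.59 g/mol
n = 297.7 / 149.59 = 1.99 ≈ 2
Molecular formula = (C6H10ClO2)×2 = C12H20Cl2O4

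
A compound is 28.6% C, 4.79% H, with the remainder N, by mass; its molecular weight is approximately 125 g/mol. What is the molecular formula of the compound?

Assume 100 g: 28.6 g C, 4.79 g H, 66.61 g N.
C: 28.6 g ÷ 12.01 g/mol = 2.381 mol
H: 4.79 g ÷ 1.008 g/mol = 4.752 mol
N: 66.61 g ÷ 14.01 g/mol = 4.754 mol
Divide by the smallest (2.381 mol C): C 1.000, H 1.996, N 1.997
Ratio ≈ 1:2:2, so the empirical formula is CH2N2
Empirical-formula mass = 42.05 g/mol
n = 125 / 42.05 = 2.97 ≈ 3
Molecular formula = (CH2N2)×3 = C3H6N6

C3H6N6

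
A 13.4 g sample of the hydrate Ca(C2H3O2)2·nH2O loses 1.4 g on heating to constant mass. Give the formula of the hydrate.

Mass of anhydrous Ca(C2H3O2)2 = 13.4 − 1.4 = 12 g
mol H2O = 1.4 / 18.02 = 0.07769
Molar mass of Ca(C2H3O2)2 = 158.17 g/mol → mol Ca(C2H3O2)2 = 12 / 158.17 = 0.07587
n = 0.07769 / 0.07587 = 1.02 ≈ 1 → Ca(C2H3O2)2·H2O

Ca(C2H3O2)2·H2O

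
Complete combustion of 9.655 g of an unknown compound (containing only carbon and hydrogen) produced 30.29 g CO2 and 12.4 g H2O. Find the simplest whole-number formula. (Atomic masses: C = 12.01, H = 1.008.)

CH2

mol C = 30.29 / 44.01 = 0.6883; mass C = 0.6883 × 12.01 = 8.266 g
mol H = 2 × (12.4 / 18.02) = 1.376; mass H = 1.376 × 1.008 = 1.387 g
Divide by the smallest (0.6883 mol C): C 1.000, H 2.000
Ratio ≈ 1:2, so the empirical formula is CH2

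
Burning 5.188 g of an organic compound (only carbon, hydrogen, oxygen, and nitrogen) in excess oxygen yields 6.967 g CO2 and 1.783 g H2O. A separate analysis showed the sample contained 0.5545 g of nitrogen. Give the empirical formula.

mol C = 6.967 / 44.01 = 0.1583; mass C = 0.1583 × 12.01 = 1.901 g
mol H = 2 × (1.783 / 18.02) = 0.1979; mass H = 0.1979 × 1.008 = 0.1995 g
mol N = 0.5545 / 14.01 = 0.03958
mass O = 5.188 − (2.655) = 2.533 g → mol O = 0.1583
Divide by the smallest (0.03958 mol N): C 4.000, H 5.000, N 1.000, O 4.000
Ratio ≈ 4:5:1:4, so the empirical formula is C4H5NO4

C4H5NO4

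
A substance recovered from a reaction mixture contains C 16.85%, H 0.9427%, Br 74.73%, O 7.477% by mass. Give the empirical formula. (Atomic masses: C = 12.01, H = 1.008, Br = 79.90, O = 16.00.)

C3H2Br2O

Assume 100 g: 16.85 g C, 0.9427 g H, 74.73 g Br, 7.477 g O.
Moles — C: 16.85 / 12.01 = 1.403 mol; H: 0.9427 / 1.008 = 0.9352 mol; Br: 74.73 / 79.90 = 0.9353 mol; O: 7.477 / 16.00 = 0.4673 mol
Smallest is O at 0.4673 mol; normalising gives C 3.002, H 2.001, Br 2.001, O 1.000
→ C3H2Br2O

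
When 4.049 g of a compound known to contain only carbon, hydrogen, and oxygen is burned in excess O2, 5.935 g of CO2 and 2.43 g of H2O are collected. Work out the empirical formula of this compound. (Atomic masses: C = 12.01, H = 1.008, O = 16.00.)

CH2O

mol C = 5.935 / 44.01 = 0.1349; mass C = 0.1349 × 12.01 = 1.620 g
mol H = 2 × (2.43 / 18.02) = 0.2697; mass H = 0.2697 × 1.008 = 0.2719 g
mass O = 4.049 − (1.891) = 2.158 g → mol O = 0.1348
Ratios (÷ 0.1348): C 1.000, H 2.000, O 1.000
→ CH2O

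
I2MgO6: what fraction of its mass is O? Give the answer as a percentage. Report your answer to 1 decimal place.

Molar mass = 2(126.90) + 1(24.31) + 6(16.00) = 374.110 g/mol
Mass of O per mole = 6 × 16.00 = 96.000 g
% O = 96.000 / 374.110 × 100 = 25.7%

25.7%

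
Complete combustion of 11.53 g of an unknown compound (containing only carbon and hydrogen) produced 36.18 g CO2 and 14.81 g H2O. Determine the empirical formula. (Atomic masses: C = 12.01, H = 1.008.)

mol C = 36.18 / 44.01 = 0.8221; mass C = 0.8221 × 12.01 = 9.873 g
mol H = 2 × (14.81 / 18.02) = 1.644; mass H = 1.644 × 1.008 = 1.657 g
Divide by the smallest (0.8221 mol C): C 1.000, H 1.999
→ CH2

CH2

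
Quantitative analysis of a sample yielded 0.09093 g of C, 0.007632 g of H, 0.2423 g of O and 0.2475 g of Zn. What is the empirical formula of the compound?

Moles — C: 0.09093 / 12.01 = 0.007571 mol; H: 0.007632 / 1.008 = 0.007571 mol; O: 0.2423 / 16.00 = 0.01514 mol; Zn: 0.2475 / 65.38 = 0.003786 mol
Smallest is Zn at 0.003786 mol; normalising gives C 2.000, H 2.000, O 4.000, Zn 1.000
→ C2H2O4Zn

C2H2O4Zn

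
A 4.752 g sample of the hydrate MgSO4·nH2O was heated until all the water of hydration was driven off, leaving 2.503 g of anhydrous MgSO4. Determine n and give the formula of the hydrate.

Mass of water lost = 4.752 − 2.503 = 2.249 g → 2.249 / 18.02 = 0.1248 mol H2O
Molar mass of MgSO4 = 120.38 g/mol → mol MgSO4 = 2.503 / 120.38 = 0.02079
n = 0.1248 / 0.02079 = 6.00 ≈ 6 → MgSO4·6H2O

MgSO4·6H2O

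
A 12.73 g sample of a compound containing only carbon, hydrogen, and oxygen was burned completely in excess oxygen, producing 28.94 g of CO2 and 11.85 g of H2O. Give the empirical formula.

mol C = 28.94 / 44.01 = 0.6576; mass C = 0.6576 × 12.01 = 7.898 g
mol H = 2 × (11.85 / 18.02) = 1.315; mass H = 1.315 × 1.008 = 1.326 g
mass O = 12.73 − (9.223) = 3.507 g → mol O = 0.2192
Smallest is O at 0.2192 mol; normalising gives C 3.000, H 6.001, O 1.000
≈ 3:6:1 → C3H6O

C3H6O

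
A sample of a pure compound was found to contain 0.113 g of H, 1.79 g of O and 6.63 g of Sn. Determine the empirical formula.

H2O2Sn

H: 0.113 g ÷ 1.008 g/mol = 0.1121 mol
O: 1.79 g ÷ 16.00 g/mol = 0.1119 mol
Sn: 6.63 g ÷ 118.71 g/mol = 0.05585 mol
Smallest is Sn at 0.05585 mol; normalising gives H 2.007, O 2.003, Sn 1.000
Ratio ≈ 2:2:1, so the empirical formula is H2O2Sn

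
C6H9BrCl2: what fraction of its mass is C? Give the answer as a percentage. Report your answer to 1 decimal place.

31.1%

Molar mass = 6(12.01) + 9(1.008) + 1(79.90) + 2(35.45) = 231.932 g/mol
Mass of C per mole = 6 × 12.01 = 72.060 g
% C = 72.060 / 231.932 × 100 = 31.1%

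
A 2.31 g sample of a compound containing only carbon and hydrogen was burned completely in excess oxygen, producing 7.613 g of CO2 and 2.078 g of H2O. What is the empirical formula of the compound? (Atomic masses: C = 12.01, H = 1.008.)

C3H4

mol C = 7.613 / 44.01 = 0.1730; mass C = 0.1730 × 12.01 = 2.078 g
mol H = 2 × (2.078 / 18.02) = 0.2306; mass H = 0.2306 × 1.008 = 0.2325 g
Smallest is C at 0.173 mol; normalising gives C 1.000, H 1.333
Multiply by 3: C 3.00, H 4.00 → C3H4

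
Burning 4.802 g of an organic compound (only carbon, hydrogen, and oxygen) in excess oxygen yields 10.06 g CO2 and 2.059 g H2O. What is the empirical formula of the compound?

C2H2O

mol C = 10.06 / 44.01 = 0.2286; mass C = 0.2286 × 12.01 = 2.745 g
mol H = 2 × (2.059 / 18.02) = 0.2285; mass H = 0.2285 × 1.008 = 0.2304 g
mass O = 4.802 − (2.976) = 1.826 g → mol O = 0.1141
Ratios (÷ 0.1141): C 2.003, H 2.002, O 1.000
≈ 2:2:1 → C2H2O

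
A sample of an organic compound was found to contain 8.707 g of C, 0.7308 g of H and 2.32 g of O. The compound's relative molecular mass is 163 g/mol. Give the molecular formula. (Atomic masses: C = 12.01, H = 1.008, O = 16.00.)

C10H10O2

Moles — C: 8.707 / 12.01 = 0.725 mol; H: 0.7308 / 1.008 = 0.725 mol; O: 2.32 / 16.00 = 0.145 mol
Smallest is O at 0.145 mol; normalising gives C 5.000, H 5.000, O 1.000
≈ 5:5:1 → C5H5O
Empirical-formula mass = 81.09 g/mol
n = 163 / 81.09 = 2.01 ≈ 2
Molecular formula = (C5H5O)×2 = C10H10O2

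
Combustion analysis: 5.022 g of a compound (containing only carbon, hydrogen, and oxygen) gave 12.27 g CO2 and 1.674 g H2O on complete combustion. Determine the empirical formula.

mol C = 12.27 / 44.01 = 0.2788; mass C = 0.2788 × 12.01 = 3.348 g
mol H = 2 × (1.674 / 18.02) = 0.1858; mass H = 0.1858 × 1.008 = 0.1873 g
mass O = 5.022 − (3.536) = 1.486 g → mol O = 0.09290
Ratios (÷ 0.0929): C 3.001, H 2.000, O 1.000
Ratio ≈ 3:2:1, so the empirical formula is C3H2O

C3H2O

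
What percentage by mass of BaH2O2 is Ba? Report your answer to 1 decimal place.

80.1%

Molar mass = 1(137.33) + 2(1.008) + 2(16.00) = 171.346 g/mol
Mass of Ba per mole = 1 × 137.33 = 137.330 g
% Ba = 137.330 / 171.346 × 100 = 80.1%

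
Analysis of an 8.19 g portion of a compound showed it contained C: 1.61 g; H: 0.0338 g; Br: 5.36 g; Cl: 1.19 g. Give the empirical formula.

C4HBr2Cl

n(C) = 1.61/12.01 = 0.1341, n(H) = 0.0338/1.008 = 0.03353, n(Br) = 5.36/79.90 = 0.06708, n(Cl) = 1.19/35.45 = 0.03357
Ratios (÷ 0.03353): C 3.998, H 1.000, Br 2.001, Cl 1.001
Ratio ≈ 4:1:2:1, so the empirical formula is C4HBr2Cl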